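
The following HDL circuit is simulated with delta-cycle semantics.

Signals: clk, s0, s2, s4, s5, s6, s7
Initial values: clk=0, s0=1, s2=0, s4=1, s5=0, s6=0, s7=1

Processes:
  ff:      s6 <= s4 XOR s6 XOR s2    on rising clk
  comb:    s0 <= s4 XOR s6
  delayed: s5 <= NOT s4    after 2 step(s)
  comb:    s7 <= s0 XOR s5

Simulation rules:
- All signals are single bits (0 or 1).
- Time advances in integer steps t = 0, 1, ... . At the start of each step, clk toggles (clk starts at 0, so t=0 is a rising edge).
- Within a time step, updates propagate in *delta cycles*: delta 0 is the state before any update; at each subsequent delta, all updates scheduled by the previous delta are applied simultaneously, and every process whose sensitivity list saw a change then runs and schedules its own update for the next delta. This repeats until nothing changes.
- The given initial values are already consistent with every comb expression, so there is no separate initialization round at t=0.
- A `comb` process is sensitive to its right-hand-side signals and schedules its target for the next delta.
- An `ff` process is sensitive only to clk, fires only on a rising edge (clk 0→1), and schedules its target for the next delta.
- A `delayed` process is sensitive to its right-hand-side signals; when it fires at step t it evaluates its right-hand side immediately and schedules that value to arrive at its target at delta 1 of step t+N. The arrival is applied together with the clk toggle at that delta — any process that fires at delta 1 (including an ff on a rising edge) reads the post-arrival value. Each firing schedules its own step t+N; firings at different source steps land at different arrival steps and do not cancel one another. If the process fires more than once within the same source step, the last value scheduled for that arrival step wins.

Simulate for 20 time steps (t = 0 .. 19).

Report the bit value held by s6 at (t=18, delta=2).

[bits: s7,s6,s0,s5,s4,s2,clk]
t=0: Δ0=1010100 Δ1=1010101 Δ2=1110101 Δ3=1100101 Δ4=0100101 | 4Δ
t=1: Δ0=0100101 Δ1=0100100 | 1Δ
t=2: Δ0=0100100 Δ1=0100101 Δ2=0000101 Δ3=0010101 Δ4=1010101 | 4Δ
t=3: Δ0=1010101 Δ1=1010100 | 1Δ
t=4: Δ0=1010100 Δ1=1010101 Δ2=1110101 Δ3=1100101 Δ4=0100101 | 4Δ
t=5: Δ0=0100101 Δ1=0100100 | 1Δ
t=6: Δ0=0100100 Δ1=0100101 Δ2=0000101 Δ3=0010101 Δ4=1010101 | 4Δ
t=7: Δ0=1010101 Δ1=1010100 | 1Δ
t=8: Δ0=1010100 Δ1=1010101 Δ2=1110101 Δ3=1100101 Δ4=0100101 | 4Δ
t=9: Δ0=0100101 Δ1=0100100 | 1Δ
t=10: Δ0=0100100 Δ1=0100101 Δ2=0000101 Δ3=0010101 Δ4=1010101 | 4Δ
t=11: Δ0=1010101 Δ1=1010100 | 1Δ
t=12: Δ0=1010100 Δ1=1010101 Δ2=1110101 Δ3=1100101 Δ4=0100101 | 4Δ
t=13: Δ0=0100101 Δ1=0100100 | 1Δ
t=14: Δ0=0100100 Δ1=0100101 Δ2=0000101 Δ3=0010101 Δ4=1010101 | 4Δ
t=15: Δ0=1010101 Δ1=1010100 | 1Δ
t=16: Δ0=1010100 Δ1=1010101 Δ2=1110101 Δ3=1100101 Δ4=0100101 | 4Δ
t=17: Δ0=0100101 Δ1=0100100 | 1Δ
t=18: Δ0=0100100 Δ1=0100101 Δ2=0000101 Δ3=0010101 Δ4=1010101 | 4Δ
t=19: Δ0=1010101 Δ1=1010100 | 1Δ

0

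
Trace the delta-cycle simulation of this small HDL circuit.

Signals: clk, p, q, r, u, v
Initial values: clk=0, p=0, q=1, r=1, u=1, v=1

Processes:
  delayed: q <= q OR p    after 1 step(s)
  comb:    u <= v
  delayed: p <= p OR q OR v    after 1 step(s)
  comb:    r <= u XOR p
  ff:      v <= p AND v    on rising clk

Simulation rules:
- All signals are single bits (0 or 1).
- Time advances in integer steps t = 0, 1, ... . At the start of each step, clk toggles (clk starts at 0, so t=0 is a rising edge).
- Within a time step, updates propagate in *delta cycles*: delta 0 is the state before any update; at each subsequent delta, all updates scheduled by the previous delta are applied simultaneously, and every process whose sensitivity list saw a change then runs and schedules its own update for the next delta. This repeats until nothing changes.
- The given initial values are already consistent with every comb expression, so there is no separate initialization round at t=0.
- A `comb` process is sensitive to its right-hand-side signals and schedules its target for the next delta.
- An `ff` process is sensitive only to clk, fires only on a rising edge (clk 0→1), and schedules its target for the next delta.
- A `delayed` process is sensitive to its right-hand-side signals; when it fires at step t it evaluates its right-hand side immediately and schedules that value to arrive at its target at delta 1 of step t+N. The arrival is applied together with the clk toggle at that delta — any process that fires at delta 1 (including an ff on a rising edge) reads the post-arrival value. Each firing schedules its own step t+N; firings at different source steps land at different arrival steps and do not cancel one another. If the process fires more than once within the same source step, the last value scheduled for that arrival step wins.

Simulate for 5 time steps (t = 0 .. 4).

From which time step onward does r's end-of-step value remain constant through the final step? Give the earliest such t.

1

[bits: v,r,u,p,q,clk]
t=0: Δ0=111010 Δ1=111011 Δ2=011011 Δ3=010011 Δ4=000011 | 4Δ
t=1: Δ0=000011 Δ1=000110 Δ2=010110 | 2Δ
t=2: Δ0=010110 Δ1=010111 | 1Δ
t=3: Δ0=010111 Δ1=010110 | 1Δ
t=4: Δ0=010110 Δ1=010111 | 1Δ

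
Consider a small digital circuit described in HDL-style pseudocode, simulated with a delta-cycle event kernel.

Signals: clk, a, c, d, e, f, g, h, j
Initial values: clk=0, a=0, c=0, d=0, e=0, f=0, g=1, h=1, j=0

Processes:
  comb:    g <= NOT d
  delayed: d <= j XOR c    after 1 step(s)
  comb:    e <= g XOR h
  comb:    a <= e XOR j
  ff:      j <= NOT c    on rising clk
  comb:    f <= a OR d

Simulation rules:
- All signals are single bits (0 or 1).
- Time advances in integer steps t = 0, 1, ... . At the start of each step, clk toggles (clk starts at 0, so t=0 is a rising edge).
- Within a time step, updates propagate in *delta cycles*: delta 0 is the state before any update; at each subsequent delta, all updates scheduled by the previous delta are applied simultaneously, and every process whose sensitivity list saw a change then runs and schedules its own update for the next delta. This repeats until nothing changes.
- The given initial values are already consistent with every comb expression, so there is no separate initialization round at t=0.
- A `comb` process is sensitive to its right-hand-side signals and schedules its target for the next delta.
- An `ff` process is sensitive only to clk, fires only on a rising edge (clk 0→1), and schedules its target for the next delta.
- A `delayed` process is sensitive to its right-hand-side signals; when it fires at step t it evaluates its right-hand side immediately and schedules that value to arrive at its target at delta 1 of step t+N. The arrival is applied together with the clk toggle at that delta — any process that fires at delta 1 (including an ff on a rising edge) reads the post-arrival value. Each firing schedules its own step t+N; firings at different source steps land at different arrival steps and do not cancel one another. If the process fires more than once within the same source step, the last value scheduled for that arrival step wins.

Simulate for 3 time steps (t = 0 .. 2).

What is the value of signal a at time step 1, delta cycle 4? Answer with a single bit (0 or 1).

0

t=0 Δ0: d=0 g=1 clk=0 e=0 a=0 h=1 f=0 c=0 j=0
  Δ1: clk:0→1
  Δ2: j:0→1
  Δ3: a:0→1
  Δ4: f:0→1
  (4Δ to stable)
t=1 Δ0: d=0 g=1 clk=1 e=0 a=1 h=1 f=1 c=0 j=1
  Δ1: d:0→1, clk:1→0
  Δ2: g:1→0
  Δ3: e:0→1
  Δ4: a:1→0
  (4Δ to stable)
t=2 Δ0: d=1 g=0 clk=0 e=1 a=0 h=1 f=1 c=0 j=1
  Δ1: clk:0→1
  (1Δ to stable)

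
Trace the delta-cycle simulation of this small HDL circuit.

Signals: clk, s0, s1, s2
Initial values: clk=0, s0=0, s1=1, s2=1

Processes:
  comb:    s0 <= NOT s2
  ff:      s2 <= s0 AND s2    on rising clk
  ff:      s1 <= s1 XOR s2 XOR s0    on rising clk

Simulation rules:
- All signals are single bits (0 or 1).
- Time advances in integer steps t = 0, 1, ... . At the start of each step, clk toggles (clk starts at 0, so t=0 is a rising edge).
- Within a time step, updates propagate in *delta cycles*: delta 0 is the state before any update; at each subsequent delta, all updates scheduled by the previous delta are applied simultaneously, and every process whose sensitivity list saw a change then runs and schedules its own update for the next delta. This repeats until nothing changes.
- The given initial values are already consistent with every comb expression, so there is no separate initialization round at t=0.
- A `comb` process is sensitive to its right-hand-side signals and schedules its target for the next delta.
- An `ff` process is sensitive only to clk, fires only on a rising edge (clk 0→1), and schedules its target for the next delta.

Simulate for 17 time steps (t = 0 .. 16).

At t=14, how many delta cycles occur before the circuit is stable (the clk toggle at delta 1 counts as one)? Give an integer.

2

t0.Δ0 s0=0 clk=0 s1=1 s2=1
t0.Δ1 s0=0 clk=1 s1=1 s2=1
t0.Δ2 s0=0 clk=1 s1=0 s2=0
t0.Δ3 s0=1 clk=1 s1=0 s2=0
t1.Δ0 s0=1 clk=1 s1=0 s2=0
t1.Δ1 s0=1 clk=0 s1=0 s2=0
t2.Δ0 s0=1 clk=0 s1=0 s2=0
t2.Δ1 s0=1 clk=1 s1=0 s2=0
t2.Δ2 s0=1 clk=1 s1=1 s2=0
t3.Δ0 s0=1 clk=1 s1=1 s2=0
t3.Δ1 s0=1 clk=0 s1=1 s2=0
t4.Δ0 s0=1 clk=0 s1=1 s2=0
t4.Δ1 s0=1 clk=1 s1=1 s2=0
t4.Δ2 s0=1 clk=1 s1=0 s2=0
t5.Δ0 s0=1 clk=1 s1=0 s2=0
t5.Δ1 s0=1 clk=0 s1=0 s2=0
t6.Δ0 s0=1 clk=0 s1=0 s2=0
t6.Δ1 s0=1 clk=1 s1=0 s2=0
t6.Δ2 s0=1 clk=1 s1=1 s2=0
t7.Δ0 s0=1 clk=1 s1=1 s2=0
t7.Δ1 s0=1 clk=0 s1=1 s2=0
t8.Δ0 s0=1 clk=0 s1=1 s2=0
t8.Δ1 s0=1 clk=1 s1=1 s2=0
t8.Δ2 s0=1 clk=1 s1=0 s2=0
t9.Δ0 s0=1 clk=1 s1=0 s2=0
t9.Δ1 s0=1 clk=0 s1=0 s2=0
t10.Δ0 s0=1 clk=0 s1=0 s2=0
t10.Δ1 s0=1 clk=1 s1=0 s2=0
t10.Δ2 s0=1 clk=1 s1=1 s2=0
t11.Δ0 s0=1 clk=1 s1=1 s2=0
t11.Δ1 s0=1 clk=0 s1=1 s2=0
t12.Δ0 s0=1 clk=0 s1=1 s2=0
t12.Δ1 s0=1 clk=1 s1=1 s2=0
t12.Δ2 s0=1 clk=1 s1=0 s2=0
t13.Δ0 s0=1 clk=1 s1=0 s2=0
t13.Δ1 s0=1 clk=0 s1=0 s2=0
t14.Δ0 s0=1 clk=0 s1=0 s2=0
t14.Δ1 s0=1 clk=1 s1=0 s2=0
t14.Δ2 s0=1 clk=1 s1=1 s2=0
t15.Δ0 s0=1 clk=1 s1=1 s2=0
t15.Δ1 s0=1 clk=0 s1=1 s2=0
t16.Δ0 s0=1 clk=0 s1=1 s2=0
t16.Δ1 s0=1 clk=1 s1=1 s2=0
t16.Δ2 s0=1 clk=1 s1=0 s2=0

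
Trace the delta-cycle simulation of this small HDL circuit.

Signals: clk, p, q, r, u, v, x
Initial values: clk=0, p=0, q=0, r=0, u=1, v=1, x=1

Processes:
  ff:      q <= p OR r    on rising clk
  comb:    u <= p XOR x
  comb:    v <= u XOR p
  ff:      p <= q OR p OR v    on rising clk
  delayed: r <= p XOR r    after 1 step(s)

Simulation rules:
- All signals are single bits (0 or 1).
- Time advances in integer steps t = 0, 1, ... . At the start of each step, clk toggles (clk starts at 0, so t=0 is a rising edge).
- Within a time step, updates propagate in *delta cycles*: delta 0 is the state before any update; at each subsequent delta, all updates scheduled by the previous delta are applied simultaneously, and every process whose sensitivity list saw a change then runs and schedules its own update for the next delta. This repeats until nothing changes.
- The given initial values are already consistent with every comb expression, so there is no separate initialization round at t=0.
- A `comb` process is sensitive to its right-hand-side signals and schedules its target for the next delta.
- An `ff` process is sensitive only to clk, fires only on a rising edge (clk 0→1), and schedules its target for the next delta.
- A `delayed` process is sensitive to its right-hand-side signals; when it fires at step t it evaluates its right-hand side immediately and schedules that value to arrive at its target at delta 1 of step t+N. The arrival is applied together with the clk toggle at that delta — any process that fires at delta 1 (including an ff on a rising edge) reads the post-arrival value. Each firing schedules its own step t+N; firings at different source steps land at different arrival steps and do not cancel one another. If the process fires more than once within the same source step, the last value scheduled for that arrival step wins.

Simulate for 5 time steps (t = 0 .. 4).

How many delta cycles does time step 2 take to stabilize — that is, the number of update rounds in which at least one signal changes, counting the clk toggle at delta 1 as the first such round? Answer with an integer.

2

t=0 Δ0: u=1 clk=0 x=1 r=0 p=0 q=0 v=1
  Δ1: clk:0→1
  Δ2: p:0→1
  Δ3: u:1→0, v:1→0
  Δ4: v:0→1
  (4Δ to stable)
t=1 Δ0: u=0 clk=1 x=1 r=0 p=1 q=0 v=1
  Δ1: clk:1→0, r:0→1
  (1Δ to stable)
t=2 Δ0: u=0 clk=0 x=1 r=1 p=1 q=0 v=1
  Δ1: clk:0→1, r:1→0
  Δ2: q:0→1
  (2Δ to stable)
t=3 Δ0: u=0 clk=1 x=1 r=0 p=1 q=1 v=1
  Δ1: clk:1→0, r:0→1
  (1Δ to stable)
t=4 Δ0: u=0 clk=0 x=1 r=1 p=1 q=1 v=1
  Δ1: clk:0→1, r:1→0
  (1Δ to stable)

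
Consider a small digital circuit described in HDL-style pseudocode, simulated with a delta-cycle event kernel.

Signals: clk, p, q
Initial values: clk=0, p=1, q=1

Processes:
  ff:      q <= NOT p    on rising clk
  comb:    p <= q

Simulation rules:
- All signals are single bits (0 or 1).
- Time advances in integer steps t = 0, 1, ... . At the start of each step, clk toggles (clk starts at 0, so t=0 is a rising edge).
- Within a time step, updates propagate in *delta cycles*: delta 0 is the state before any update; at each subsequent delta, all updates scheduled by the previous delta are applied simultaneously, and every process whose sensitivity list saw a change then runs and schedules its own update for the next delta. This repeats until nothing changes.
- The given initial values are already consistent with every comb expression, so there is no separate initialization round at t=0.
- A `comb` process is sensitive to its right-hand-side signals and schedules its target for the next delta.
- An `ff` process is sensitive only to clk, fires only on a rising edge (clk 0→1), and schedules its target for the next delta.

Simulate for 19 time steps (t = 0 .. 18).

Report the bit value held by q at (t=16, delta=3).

t=0 Δ0: p=1 clk=0 q=1
  Δ1: clk:0→1
  Δ2: q:1→0
  Δ3: p:1→0
  (3Δ to stable)
t=1 Δ0: p=0 clk=1 q=0
  Δ1: clk:1→0
  (1Δ to stable)
t=2 Δ0: p=0 clk=0 q=0
  Δ1: clk:0→1
  Δ2: q:0→1
  Δ3: p:0→1
  (3Δ to stable)
t=3 Δ0: p=1 clk=1 q=1
  Δ1: clk:1→0
  (1Δ to stable)
t=4 Δ0: p=1 clk=0 q=1
  Δ1: clk:0→1
  Δ2: q:1→0
  Δ3: p:1→0
  (3Δ to stable)
t=5 Δ0: p=0 clk=1 q=0
  Δ1: clk:1→0
  (1Δ to stable)
t=6 Δ0: p=0 clk=0 q=0
  Δ1: clk:0→1
  Δ2: q:0→1
  Δ3: p:0→1
  (3Δ to stable)
t=7 Δ0: p=1 clk=1 q=1
  Δ1: clk:1→0
  (1Δ to stable)
t=8 Δ0: p=1 clk=0 q=1
  Δ1: clk:0→1
  Δ2: q:1→0
  Δ3: p:1→0
  (3Δ to stable)
t=9 Δ0: p=0 clk=1 q=0
  Δ1: clk:1→0
  (1Δ to stable)
t=10 Δ0: p=0 clk=0 q=0
  Δ1: clk:0→1
  Δ2: q:0→1
  Δ3: p:0→1
  (3Δ to stable)
t=11 Δ0: p=1 clk=1 q=1
  Δ1: clk:1→0
  (1Δ to stable)
t=12 Δ0: p=1 clk=0 q=1
  Δ1: clk:0→1
  Δ2: q:1→0
  Δ3: p:1→0
  (3Δ to stable)
t=13 Δ0: p=0 clk=1 q=0
  Δ1: clk:1→0
  (1Δ to stable)
t=14 Δ0: p=0 clk=0 q=0
  Δ1: clk:0→1
  Δ2: q:0→1
  Δ3: p:0→1
  (3Δ to stable)
t=15 Δ0: p=1 clk=1 q=1
  Δ1: clk:1→0
  (1Δ to stable)
t=16 Δ0: p=1 clk=0 q=1
  Δ1: clk:0→1
  Δ2: q:1→0
  Δ3: p:1→0
  (3Δ to stable)
t=17 Δ0: p=0 clk=1 q=0
  Δ1: clk:1→0
  (1Δ to stable)
t=18 Δ0: p=0 clk=0 q=0
  Δ1: clk:0→1
  Δ2: q:0→1
  Δ3: p:0→1
  (3Δ to stable)

0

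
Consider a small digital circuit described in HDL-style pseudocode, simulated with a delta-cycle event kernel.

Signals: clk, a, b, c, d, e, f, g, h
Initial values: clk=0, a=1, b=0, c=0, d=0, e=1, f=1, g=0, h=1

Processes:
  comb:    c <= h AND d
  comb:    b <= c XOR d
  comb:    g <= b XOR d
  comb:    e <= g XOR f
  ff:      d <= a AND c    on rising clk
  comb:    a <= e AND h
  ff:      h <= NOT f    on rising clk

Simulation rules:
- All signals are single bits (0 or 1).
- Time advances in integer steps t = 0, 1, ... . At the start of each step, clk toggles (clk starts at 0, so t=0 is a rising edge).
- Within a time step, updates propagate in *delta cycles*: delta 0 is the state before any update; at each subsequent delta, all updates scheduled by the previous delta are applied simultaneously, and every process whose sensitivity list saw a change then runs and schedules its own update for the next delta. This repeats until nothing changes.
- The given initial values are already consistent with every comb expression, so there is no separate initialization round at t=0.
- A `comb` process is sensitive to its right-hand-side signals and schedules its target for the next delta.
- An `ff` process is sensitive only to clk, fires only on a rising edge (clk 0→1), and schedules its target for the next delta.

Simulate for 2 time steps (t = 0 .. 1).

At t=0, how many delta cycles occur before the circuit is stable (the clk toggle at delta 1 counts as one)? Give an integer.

3

[bits: clk,e,g,c,b,a,d,f,h]
t=0: Δ0=010001011 Δ1=110001011 Δ2=110001010 Δ3=110000010 | 3Δ
t=1: Δ0=110000010 Δ1=010000010 | 1Δ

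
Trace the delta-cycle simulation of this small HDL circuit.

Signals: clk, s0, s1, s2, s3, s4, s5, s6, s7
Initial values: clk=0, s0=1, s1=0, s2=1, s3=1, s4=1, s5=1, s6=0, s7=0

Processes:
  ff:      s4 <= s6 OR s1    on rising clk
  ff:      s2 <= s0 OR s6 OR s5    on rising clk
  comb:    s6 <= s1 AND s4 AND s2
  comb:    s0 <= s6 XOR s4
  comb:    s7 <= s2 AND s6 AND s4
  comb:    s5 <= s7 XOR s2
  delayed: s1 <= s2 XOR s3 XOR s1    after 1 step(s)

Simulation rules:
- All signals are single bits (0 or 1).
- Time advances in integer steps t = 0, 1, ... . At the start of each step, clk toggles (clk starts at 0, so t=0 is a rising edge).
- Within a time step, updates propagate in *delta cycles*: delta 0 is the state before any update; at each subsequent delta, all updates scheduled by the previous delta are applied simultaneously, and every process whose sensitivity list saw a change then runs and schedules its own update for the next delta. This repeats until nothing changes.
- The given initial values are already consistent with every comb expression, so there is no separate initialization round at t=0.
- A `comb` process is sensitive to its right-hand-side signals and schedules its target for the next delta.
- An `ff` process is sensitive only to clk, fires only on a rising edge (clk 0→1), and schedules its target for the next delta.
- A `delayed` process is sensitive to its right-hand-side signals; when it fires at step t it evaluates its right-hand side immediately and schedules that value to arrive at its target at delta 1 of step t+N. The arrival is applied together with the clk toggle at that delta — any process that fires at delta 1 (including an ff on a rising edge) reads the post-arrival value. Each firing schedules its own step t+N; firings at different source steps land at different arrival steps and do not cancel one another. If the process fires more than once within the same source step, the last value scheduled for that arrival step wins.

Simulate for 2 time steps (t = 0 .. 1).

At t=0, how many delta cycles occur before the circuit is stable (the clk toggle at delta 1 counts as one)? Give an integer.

t0.Δ0 s3=1 s0=1 s6=0 s5=1 s7=0 s4=1 s2=1 s1=0 clk=0
t0.Δ1 s3=1 s0=1 s6=0 s5=1 s7=0 s4=1 s2=1 s1=0 clk=1
t0.Δ2 s3=1 s0=1 s6=0 s5=1 s7=0 s4=0 s2=1 s1=0 clk=1
t0.Δ3 s3=1 s0=0 s6=0 s5=1 s7=0 s4=0 s2=1 s1=0 clk=1
t1.Δ0 s3=1 s0=0 s6=0 s5=1 s7=0 s4=0 s2=1 s1=0 clk=1
t1.Δ1 s3=1 s0=0 s6=0 s5=1 s7=0 s4=0 s2=1 s1=0 clk=0

3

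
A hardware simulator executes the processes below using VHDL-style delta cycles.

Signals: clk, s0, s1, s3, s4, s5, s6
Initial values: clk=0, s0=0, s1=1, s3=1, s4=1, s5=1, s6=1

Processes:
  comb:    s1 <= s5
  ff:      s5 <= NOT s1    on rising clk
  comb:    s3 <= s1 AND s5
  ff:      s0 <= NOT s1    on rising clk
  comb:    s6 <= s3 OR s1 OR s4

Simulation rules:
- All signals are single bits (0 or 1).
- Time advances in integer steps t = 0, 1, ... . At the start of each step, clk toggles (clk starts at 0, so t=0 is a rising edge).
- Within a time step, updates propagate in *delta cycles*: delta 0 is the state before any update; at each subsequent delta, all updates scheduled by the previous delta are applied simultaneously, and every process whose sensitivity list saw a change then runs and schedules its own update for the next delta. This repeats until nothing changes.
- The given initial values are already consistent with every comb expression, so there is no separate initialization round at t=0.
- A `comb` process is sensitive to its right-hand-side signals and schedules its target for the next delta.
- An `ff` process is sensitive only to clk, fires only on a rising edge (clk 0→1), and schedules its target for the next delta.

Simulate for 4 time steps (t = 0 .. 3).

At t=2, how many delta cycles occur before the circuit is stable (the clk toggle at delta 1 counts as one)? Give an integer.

4

t0.Δ0 clk=0 s3=1 s5=1 s6=1 s4=1 s0=0 s1=1
t0.Δ1 clk=1 s3=1 s5=1 s6=1 s4=1 s0=0 s1=1
t0.Δ2 clk=1 s3=1 s5=0 s6=1 s4=1 s0=0 s1=1
t0.Δ3 clk=1 s3=0 s5=0 s6=1 s4=1 s0=0 s1=0
t1.Δ0 clk=1 s3=0 s5=0 s6=1 s4=1 s0=0 s1=0
t1.Δ1 clk=0 s3=0 s5=0 s6=1 s4=1 s0=0 s1=0
t2.Δ0 clk=0 s3=0 s5=0 s6=1 s4=1 s0=0 s1=0
t2.Δ1 clk=1 s3=0 s5=0 s6=1 s4=1 s0=0 s1=0
t2.Δ2 clk=1 s3=0 s5=1 s6=1 s4=1 s0=1 s1=0
t2.Δ3 clk=1 s3=0 s5=1 s6=1 s4=1 s0=1 s1=1
t2.Δ4 clk=1 s3=1 s5=1 s6=1 s4=1 s0=1 s1=1
t3.Δ0 clk=1 s3=1 s5=1 s6=1 s4=1 s0=1 s1=1
t3.Δ1 clk=0 s3=1 s5=1 s6=1 s4=1 s0=1 s1=1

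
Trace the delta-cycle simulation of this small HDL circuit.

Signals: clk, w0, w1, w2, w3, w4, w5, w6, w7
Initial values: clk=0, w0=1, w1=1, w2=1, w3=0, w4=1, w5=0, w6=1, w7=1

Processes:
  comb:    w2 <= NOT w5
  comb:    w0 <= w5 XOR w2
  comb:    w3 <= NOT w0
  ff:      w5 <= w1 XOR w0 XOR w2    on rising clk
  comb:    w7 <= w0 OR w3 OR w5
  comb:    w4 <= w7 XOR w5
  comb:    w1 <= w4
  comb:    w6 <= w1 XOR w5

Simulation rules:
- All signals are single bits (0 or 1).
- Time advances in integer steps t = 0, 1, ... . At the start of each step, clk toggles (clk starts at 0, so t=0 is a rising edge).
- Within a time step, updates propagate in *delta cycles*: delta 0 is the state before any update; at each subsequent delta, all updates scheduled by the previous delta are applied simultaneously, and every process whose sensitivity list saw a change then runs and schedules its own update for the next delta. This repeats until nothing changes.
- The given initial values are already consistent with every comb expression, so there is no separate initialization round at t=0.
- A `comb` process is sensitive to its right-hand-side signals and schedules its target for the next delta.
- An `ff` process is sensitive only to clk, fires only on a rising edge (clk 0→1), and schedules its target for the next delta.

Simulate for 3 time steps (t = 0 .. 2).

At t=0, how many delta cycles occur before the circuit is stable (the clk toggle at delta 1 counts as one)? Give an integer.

[bits: w7,w6,w0,w3,w4,w5,clk,w1,w2]
t=0: Δ0=111010011 Δ1=111010111 Δ2=111011111 Δ3=100001110 Δ4=101101100 Δ5=111001100 | 5Δ
t=1: Δ0=111001100 Δ1=111001000 | 1Δ
t=2: Δ0=111001000 Δ1=111001100 | 1Δ

5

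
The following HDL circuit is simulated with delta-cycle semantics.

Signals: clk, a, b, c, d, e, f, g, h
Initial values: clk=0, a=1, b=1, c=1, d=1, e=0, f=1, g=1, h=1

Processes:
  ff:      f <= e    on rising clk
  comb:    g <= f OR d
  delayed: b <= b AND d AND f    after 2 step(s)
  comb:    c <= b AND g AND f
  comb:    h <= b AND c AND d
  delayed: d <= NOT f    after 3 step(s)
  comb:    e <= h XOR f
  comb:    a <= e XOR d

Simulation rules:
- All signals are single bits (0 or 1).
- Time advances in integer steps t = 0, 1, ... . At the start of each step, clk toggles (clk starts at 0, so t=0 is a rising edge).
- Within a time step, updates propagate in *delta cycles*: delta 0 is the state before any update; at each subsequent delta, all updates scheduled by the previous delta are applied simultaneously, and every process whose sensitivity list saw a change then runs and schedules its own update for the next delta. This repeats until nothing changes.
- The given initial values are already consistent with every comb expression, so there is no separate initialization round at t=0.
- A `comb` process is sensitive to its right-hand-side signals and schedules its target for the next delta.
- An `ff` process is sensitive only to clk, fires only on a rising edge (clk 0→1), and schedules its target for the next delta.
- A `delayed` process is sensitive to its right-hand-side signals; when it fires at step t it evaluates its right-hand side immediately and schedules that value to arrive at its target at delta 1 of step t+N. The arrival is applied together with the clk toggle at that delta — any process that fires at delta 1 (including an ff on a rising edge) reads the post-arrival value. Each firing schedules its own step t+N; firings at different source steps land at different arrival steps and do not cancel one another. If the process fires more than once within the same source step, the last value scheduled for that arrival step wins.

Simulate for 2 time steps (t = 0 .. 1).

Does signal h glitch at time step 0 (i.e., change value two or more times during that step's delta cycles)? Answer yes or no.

no

t0.Δ0 f=1 clk=0 h=1 d=1 b=1 a=1 g=1 e=0 c=1
t0.Δ1 f=1 clk=1 h=1 d=1 b=1 a=1 g=1 e=0 c=1
t0.Δ2 f=0 clk=1 h=1 d=1 b=1 a=1 g=1 e=0 c=1
t0.Δ3 f=0 clk=1 h=1 d=1 b=1 a=1 g=1 e=1 c=0
t0.Δ4 f=0 clk=1 h=0 d=1 b=1 a=0 g=1 e=1 c=0
t0.Δ5 f=0 clk=1 h=0 d=1 b=1 a=0 g=1 e=0 c=0
t0.Δ6 f=0 clk=1 h=0 d=1 b=1 a=1 g=1 e=0 c=0
t1.Δ0 f=0 clk=1 h=0 d=1 b=1 a=1 g=1 e=0 c=0
t1.Δ1 f=0 clk=0 h=0 d=1 b=1 a=1 g=1 e=0 c=0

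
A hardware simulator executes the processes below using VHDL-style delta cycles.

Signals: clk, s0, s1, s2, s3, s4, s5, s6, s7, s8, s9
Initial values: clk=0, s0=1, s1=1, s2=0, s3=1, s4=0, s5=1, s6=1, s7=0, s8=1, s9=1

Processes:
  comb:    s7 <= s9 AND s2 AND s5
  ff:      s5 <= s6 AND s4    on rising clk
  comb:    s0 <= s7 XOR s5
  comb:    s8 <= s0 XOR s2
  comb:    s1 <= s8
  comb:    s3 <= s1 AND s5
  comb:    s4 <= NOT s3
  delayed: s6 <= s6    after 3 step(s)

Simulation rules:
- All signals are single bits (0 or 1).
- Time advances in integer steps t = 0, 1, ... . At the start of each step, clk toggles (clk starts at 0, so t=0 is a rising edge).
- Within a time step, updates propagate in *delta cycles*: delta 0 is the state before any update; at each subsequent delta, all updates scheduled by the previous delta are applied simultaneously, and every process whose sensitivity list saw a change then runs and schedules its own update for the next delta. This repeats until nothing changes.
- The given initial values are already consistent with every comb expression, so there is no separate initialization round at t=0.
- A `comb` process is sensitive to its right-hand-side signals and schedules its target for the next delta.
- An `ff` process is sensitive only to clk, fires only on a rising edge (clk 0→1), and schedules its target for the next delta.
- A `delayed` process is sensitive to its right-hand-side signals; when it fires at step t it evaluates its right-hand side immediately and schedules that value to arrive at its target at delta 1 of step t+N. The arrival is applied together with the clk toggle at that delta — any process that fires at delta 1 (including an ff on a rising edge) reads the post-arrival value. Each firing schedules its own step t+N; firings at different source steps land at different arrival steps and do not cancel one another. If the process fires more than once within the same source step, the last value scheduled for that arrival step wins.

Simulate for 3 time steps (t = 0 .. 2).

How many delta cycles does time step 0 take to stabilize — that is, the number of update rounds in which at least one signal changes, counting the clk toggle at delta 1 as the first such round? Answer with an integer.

5

t0.Δ0 clk=0 s4=0 s7=0 s2=0 s9=1 s8=1 s5=1 s3=1 s6=1 s1=1 s0=1
t0.Δ1 clk=1 s4=0 s7=0 s2=0 s9=1 s8=1 s5=1 s3=1 s6=1 s1=1 s0=1
t0.Δ2 clk=1 s4=0 s7=0 s2=0 s9=1 s8=1 s5=0 s3=1 s6=1 s1=1 s0=1
t0.Δ3 clk=1 s4=0 s7=0 s2=0 s9=1 s8=1 s5=0 s3=0 s6=1 s1=1 s0=0
t0.Δ4 clk=1 s4=1 s7=0 s2=0 s9=1 s8=0 s5=0 s3=0 s6=1 s1=1 s0=0
t0.Δ5 clk=1 s4=1 s7=0 s2=0 s9=1 s8=0 s5=0 s3=0 s6=1 s1=0 s0=0
t1.Δ0 clk=1 s4=1 s7=0 s2=0 s9=1 s8=0 s5=0 s3=0 s6=1 s1=0 s0=0
t1.Δ1 clk=0 s4=1 s7=0 s2=0 s9=1 s8=0 s5=0 s3=0 s6=1 s1=0 s0=0
t2.Δ0 clk=0 s4=1 s7=0 s2=0 s9=1 s8=0 s5=0 s3=0 s6=1 s1=0 s0=0
t2.Δ1 clk=1 s4=1 s7=0 s2=0 s9=1 s8=0 s5=0 s3=0 s6=1 s1=0 s0=0
t2.Δ2 clk=1 s4=1 s7=0 s2=0 s9=1 s8=0 s5=1 s3=0 s6=1 s1=0 s0=0
t2.Δ3 clk=1 s4=1 s7=0 s2=0 s9=1 s8=0 s5=1 s3=0 s6=1 s1=0 s0=1
t2.Δ4 clk=1 s4=1 s7=0 s2=0 s9=1 s8=1 s5=1 s3=0 s6=1 s1=0 s0=1
t2.Δ5 clk=1 s4=1 s7=0 s2=0 s9=1 s8=1 s5=1 s3=0 s6=1 s1=1 s0=1
t2.Δ6 clk=1 s4=1 s7=0 s2=0 s9=1 s8=1 s5=1 s3=1 s6=1 s1=1 s0=1
t2.Δ7 clk=1 s4=0 s7=0 s2=0 s9=1 s8=1 s5=1 s3=1 s6=1 s1=1 s0=1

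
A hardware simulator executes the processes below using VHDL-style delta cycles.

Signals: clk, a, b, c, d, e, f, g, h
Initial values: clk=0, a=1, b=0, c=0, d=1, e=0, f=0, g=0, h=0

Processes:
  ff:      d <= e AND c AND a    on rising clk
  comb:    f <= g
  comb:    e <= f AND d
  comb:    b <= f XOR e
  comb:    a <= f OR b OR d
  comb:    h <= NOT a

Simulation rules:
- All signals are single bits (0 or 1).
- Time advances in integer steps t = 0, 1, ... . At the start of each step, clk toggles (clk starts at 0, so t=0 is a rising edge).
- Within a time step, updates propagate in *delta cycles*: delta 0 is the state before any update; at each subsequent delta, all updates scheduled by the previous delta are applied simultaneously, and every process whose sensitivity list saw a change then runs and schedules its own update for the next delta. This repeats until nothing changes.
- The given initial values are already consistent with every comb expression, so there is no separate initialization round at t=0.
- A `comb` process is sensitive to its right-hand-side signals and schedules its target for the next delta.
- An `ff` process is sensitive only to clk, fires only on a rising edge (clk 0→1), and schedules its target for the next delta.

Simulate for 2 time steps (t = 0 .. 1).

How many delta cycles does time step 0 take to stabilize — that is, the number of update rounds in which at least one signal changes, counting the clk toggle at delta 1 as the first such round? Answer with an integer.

t0.Δ0 h=0 clk=0 e=0 d=1 f=0 g=0 b=0 a=1 c=0
t0.Δ1 h=0 clk=1 e=0 d=1 f=0 g=0 b=0 a=1 c=0
t0.Δ2 h=0 clk=1 e=0 d=0 f=0 g=0 b=0 a=1 c=0
t0.Δ3 h=0 clk=1 e=0 d=0 f=0 g=0 b=0 a=0 c=0
t0.Δ4 h=1 clk=1 e=0 d=0 f=0 g=0 b=0 a=0 c=0
t1.Δ0 h=1 clk=1 e=0 d=0 f=0 g=0 b=0 a=0 c=0
t1.Δ1 h=1 clk=0 e=0 d=0 f=0 g=0 b=0 a=0 c=0

4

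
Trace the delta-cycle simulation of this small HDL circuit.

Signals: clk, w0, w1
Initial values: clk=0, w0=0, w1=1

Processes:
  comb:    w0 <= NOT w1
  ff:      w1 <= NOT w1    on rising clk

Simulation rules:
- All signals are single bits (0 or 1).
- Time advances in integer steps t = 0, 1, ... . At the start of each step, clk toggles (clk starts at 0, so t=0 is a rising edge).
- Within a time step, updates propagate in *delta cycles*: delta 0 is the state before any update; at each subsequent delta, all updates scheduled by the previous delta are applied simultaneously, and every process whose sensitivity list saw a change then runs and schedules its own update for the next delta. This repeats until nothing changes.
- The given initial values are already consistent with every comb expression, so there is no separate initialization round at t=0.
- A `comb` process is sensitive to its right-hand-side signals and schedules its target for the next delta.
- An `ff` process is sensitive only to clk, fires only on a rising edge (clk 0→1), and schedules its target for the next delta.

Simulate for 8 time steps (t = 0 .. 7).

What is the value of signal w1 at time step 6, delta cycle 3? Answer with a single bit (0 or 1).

t=0 Δ0: clk=0 w1=1 w0=0
  Δ1: clk:0→1
  Δ2: w1:1→0
  Δ3: w0:0→1
  (3Δ to stable)
t=1 Δ0: clk=1 w1=0 w0=1
  Δ1: clk:1→0
  (1Δ to stable)
t=2 Δ0: clk=0 w1=0 w0=1
  Δ1: clk:0→1
  Δ2: w1:0→1
  Δ3: w0:1→0
  (3Δ to stable)
t=3 Δ0: clk=1 w1=1 w0=0
  Δ1: clk:1→0
  (1Δ to stable)
t=4 Δ0: clk=0 w1=1 w0=0
  Δ1: clk:0→1
  Δ2: w1:1→0
  Δ3: w0:0→1
  (3Δ to stable)
t=5 Δ0: clk=1 w1=0 w0=1
  Δ1: clk:1→0
  (1Δ to stable)
t=6 Δ0: clk=0 w1=0 w0=1
  Δ1: clk:0→1
  Δ2: w1:0→1
  Δ3: w0:1→0
  (3Δ to stable)
t=7 Δ0: clk=1 w1=1 w0=0
  Δ1: clk:1→0
  (1Δ to stable)

1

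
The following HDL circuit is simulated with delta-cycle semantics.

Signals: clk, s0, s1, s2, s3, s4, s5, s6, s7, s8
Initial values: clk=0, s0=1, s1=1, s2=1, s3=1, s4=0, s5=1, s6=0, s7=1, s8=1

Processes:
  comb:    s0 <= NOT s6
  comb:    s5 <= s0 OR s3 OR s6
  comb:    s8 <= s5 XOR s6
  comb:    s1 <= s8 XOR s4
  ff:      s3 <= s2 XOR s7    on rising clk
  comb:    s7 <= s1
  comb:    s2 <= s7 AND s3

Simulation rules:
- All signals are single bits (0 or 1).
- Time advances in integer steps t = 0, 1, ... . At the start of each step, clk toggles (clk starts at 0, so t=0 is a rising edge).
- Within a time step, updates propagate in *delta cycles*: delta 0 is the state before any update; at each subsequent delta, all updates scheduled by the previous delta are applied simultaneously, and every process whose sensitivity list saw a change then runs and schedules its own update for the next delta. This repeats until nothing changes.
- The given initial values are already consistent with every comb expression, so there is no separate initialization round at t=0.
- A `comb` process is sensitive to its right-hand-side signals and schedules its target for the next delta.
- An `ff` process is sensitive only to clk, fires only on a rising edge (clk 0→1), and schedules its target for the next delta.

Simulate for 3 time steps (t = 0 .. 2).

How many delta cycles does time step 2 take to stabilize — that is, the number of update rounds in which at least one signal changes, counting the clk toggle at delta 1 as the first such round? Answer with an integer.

3

t=0 Δ0: s1=1 s5=1 s8=1 s2=1 s3=1 clk=0 s6=0 s7=1 s0=1 s4=0
  Δ1: clk:0→1
  Δ2: s3:1→0
  Δ3: s2:1→0
  (3Δ to stable)
t=1 Δ0: s1=1 s5=1 s8=1 s2=0 s3=0 clk=1 s6=0 s7=1 s0=1 s4=0
  Δ1: clk:1→0
  (1Δ to stable)
t=2 Δ0: s1=1 s5=1 s8=1 s2=0 s3=0 clk=0 s6=0 s7=1 s0=1 s4=0
  Δ1: clk:0→1
  Δ2: s3:0→1
  Δ3: s2:0→1
  (3Δ to stable)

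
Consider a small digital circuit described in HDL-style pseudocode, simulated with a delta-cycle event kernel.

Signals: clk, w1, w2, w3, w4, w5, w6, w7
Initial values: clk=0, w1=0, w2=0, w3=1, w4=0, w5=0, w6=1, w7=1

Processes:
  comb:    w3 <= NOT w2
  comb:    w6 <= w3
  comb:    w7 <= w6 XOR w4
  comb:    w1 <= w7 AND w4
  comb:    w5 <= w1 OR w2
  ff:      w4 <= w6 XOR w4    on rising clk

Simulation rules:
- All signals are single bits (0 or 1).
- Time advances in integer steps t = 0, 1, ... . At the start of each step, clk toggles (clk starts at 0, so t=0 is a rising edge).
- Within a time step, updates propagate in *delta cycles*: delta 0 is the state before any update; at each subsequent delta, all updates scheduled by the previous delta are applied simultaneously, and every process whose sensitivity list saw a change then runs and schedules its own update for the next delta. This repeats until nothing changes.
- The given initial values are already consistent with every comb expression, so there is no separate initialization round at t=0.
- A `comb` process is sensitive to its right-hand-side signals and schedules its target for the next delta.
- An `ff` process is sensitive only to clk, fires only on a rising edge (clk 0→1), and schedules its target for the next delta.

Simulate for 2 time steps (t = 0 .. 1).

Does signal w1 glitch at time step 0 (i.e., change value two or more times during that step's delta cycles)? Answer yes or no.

yes

t0.Δ0 w3=1 w7=1 w4=0 clk=0 w6=1 w2=0 w5=0 w1=0
t0.Δ1 w3=1 w7=1 w4=0 clk=1 w6=1 w2=0 w5=0 w1=0
t0.Δ2 w3=1 w7=1 w4=1 clk=1 w6=1 w2=0 w5=0 w1=0
t0.Δ3 w3=1 w7=0 w4=1 clk=1 w6=1 w2=0 w5=0 w1=1
t0.Δ4 w3=1 w7=0 w4=1 clk=1 w6=1 w2=0 w5=1 w1=0
t0.Δ5 w3=1 w7=0 w4=1 clk=1 w6=1 w2=0 w5=0 w1=0
t1.Δ0 w3=1 w7=0 w4=1 clk=1 w6=1 w2=0 w5=0 w1=0
t1.Δ1 w3=1 w7=0 w4=1 clk=0 w6=1 w2=0 w5=0 w1=0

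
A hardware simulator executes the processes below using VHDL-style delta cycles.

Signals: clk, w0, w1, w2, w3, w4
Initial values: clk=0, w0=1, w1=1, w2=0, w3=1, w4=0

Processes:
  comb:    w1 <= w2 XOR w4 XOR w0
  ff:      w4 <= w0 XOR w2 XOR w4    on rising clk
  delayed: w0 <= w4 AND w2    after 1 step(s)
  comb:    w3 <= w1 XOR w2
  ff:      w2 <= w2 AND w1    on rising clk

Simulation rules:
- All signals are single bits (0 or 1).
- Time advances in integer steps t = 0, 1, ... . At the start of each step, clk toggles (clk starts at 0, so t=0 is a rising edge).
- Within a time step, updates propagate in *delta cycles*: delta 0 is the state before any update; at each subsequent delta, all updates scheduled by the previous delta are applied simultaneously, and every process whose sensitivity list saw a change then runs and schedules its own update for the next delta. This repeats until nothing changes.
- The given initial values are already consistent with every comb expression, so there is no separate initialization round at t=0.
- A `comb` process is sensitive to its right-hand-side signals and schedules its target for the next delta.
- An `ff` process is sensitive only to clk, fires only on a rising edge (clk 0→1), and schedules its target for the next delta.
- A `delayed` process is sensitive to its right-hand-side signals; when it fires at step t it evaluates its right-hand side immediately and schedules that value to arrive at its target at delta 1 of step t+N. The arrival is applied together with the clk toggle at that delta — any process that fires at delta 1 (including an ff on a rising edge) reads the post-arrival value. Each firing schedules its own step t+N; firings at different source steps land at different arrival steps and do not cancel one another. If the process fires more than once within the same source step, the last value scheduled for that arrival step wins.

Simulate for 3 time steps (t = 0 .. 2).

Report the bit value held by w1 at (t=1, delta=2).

t=0 Δ0: w3=1 clk=0 w0=1 w2=0 w4=0 w1=1
  Δ1: clk:0→1
  Δ2: w4:0→1
  Δ3: w1:1→0
  Δ4: w3:1→0
  (4Δ to stable)
t=1 Δ0: w3=0 clk=1 w0=1 w2=0 w4=1 w1=0
  Δ1: clk:1→0, w0:1→0
  Δ2: w1:0→1
  Δ3: w3:0→1
  (3Δ to stable)
t=2 Δ0: w3=1 clk=0 w0=0 w2=0 w4=1 w1=1
  Δ1: clk:0→1
  (1Δ to stable)

1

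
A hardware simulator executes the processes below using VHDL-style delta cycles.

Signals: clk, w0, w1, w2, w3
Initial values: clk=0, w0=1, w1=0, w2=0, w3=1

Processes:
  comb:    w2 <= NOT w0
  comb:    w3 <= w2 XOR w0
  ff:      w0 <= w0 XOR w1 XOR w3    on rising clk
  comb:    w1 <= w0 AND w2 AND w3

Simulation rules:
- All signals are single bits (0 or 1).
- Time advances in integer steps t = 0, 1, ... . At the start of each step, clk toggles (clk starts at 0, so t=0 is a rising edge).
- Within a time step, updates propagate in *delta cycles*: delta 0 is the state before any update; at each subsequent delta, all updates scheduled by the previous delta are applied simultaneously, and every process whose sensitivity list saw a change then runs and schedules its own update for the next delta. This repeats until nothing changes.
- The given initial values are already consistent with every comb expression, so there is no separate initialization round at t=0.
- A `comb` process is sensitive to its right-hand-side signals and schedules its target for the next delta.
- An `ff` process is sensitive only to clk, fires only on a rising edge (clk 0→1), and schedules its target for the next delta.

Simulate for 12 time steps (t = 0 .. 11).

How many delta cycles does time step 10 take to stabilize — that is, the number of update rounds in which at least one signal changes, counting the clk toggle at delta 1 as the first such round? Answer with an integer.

4

[bits: w0,w3,clk,w2,w1]
t=0: Δ0=11000 Δ1=11100 Δ2=01100 Δ3=00110 Δ4=01110 | 4Δ
t=1: Δ0=01110 Δ1=01010 | 1Δ
t=2: Δ0=01010 Δ1=01110 Δ2=11110 Δ3=10101 Δ4=11100 | 4Δ
t=3: Δ0=11100 Δ1=11000 | 1Δ
t=4: Δ0=11000 Δ1=11100 Δ2=01100 Δ3=00110 Δ4=01110 | 4Δ
t=5: Δ0=01110 Δ1=01010 | 1Δ
t=6: Δ0=01010 Δ1=01110 Δ2=11110 Δ3=10101 Δ4=11100 | 4Δ
t=7: Δ0=11100 Δ1=11000 | 1Δ
t=8: Δ0=11000 Δ1=11100 Δ2=01100 Δ3=00110 Δ4=01110 | 4Δ
t=9: Δ0=01110 Δ1=01010 | 1Δ
t=10: Δ0=01010 Δ1=01110 Δ2=11110 Δ3=10101 Δ4=11100 | 4Δ
t=11: Δ0=11100 Δ1=11000 | 1Δ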